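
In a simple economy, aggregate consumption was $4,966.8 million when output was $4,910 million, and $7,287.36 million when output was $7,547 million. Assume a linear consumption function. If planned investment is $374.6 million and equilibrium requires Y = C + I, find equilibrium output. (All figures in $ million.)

MPC = (7287.36 − 4966.8)/(7547 − 4910) = 2320.56/2637 = 0.88
a = 4966.8 − 0.88(4910) = 646
Equilibrium: Y = 646 + 0.88Y + 374.6
0.12Y = 1020.6, so Y = 1020.6/0.12 = 8505

Y = 8505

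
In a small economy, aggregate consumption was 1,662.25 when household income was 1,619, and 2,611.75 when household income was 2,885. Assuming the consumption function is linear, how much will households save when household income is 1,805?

MPC = (2611.75 − 1662.25)/(2885 − 1619) = 949.5/1266 = 0.75
a = 1662.25 − 0.75(1619) = 1662.25 − 1214.25 = 448
C = 448 + 0.75(1805) = 1801.75
S = 1805 − 1801.75 = 3.25

S = 3.25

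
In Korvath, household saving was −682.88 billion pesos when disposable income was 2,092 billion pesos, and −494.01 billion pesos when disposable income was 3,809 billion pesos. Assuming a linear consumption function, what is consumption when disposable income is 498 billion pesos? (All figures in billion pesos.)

C = 1356.22

MPS = ΔS/ΔY = (-494.01 − (-682.88))/(3809 − 2092) = 188.87/1717 = 0.11
MPC = 1 − MPS = 0.89
Autonomous saving = -682.88 − 0.11(2092) = -913, so a = 913
C = 913 + 0.89(498) = 913 + 443.22 = 1356.22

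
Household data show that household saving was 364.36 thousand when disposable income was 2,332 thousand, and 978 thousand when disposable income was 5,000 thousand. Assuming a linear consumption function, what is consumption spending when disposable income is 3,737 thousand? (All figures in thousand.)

MPS = ΔS/ΔY = (978 − 364.36)/(5000 − 2332) = 613.64/2668 = 0.23
MPC = 1 − MPS = 0.77
Autonomous saving = 364.36 − 0.23(2332) = -172, so a = 172
C = 172 + 0.77(3737) = 172 + 2877.49 = 3049.49

C = 3049.49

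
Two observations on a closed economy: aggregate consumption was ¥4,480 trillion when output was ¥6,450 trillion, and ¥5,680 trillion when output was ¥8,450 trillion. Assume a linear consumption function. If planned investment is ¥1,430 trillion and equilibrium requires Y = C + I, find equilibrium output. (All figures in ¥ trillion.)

MPC = (5680 − 4480)/(8450 − 6450) = 1200/2000 = 0.6
a = 4480 − 0.6(6450) = 610
Equilibrium: Y = 610 + 0.6Y + 1430
0.4Y = 2040, so Y = 2040/0.4 = 5100

Y = 5100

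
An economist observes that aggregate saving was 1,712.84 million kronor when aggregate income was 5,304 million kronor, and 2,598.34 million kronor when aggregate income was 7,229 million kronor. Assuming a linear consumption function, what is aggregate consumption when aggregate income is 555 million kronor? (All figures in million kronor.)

MPS = ΔS/ΔY = (2598.34 − 1712.84)/(7229 − 5304) = 885.5/1925 = 0.46
MPC = 1 − MPS = 0.54
Autonomous saving = 1712.84 − 0.46(5304) = -727, so a = 727
C = 727 + 0.54(555) = 727 + 299.7 = 1026.7

C = 1026.7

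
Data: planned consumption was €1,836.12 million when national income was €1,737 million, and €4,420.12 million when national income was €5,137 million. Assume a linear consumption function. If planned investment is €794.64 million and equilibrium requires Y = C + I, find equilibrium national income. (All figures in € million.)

MPC = (4420.12 − 1836.12)/(5137 − 1737) = 2584/3400 = 0.76
a = 1836.12 − 0.76(1737) = 516
Equilibrium: Y = 516 + 0.76Y + 794.64
0.24Y = 1310.64, so Y = 1310.64/0.24 = 5461

Y = 5461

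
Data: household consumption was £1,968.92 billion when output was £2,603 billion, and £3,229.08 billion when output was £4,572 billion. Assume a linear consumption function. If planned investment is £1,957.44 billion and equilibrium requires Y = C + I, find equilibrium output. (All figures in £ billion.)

MPC = (3229.08 − 1968.92)/(4572 − 2603) = 1260.16/1969 = 0.64
a = 1968.92 − 0.64(2603) = 303
Equilibrium: Y = 303 + 0.64Y + 1957.44
0.36Y = 2260.44, so Y = 2260.44/0.36 = 6279

Y = 6279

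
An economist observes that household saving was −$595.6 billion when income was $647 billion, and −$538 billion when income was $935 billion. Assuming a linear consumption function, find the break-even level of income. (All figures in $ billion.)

MPS = ΔS/ΔY = (-538 − (-595.6))/(935 − 647) = 57.6/288 = 0.2
MPC = 1 − MPS = 0.8
From S(647) = -595.6: −a + 0.2(647) = -595.6, so a = 129.4 − (-595.6) = 725
Break-even (S = 0): Y = a/MPS = 725/0.2 = 3625

Y = 3625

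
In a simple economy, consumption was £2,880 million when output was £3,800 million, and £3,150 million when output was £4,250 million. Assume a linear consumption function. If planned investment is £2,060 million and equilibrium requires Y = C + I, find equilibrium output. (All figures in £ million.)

MPC = (3150 − 2880)/(4250 − 3800) = 270/450 = 0.6
a = 2880 − 0.6(3800) = 600
Equilibrium: Y = 600 + 0.6Y + 2060
0.4Y = 2660, so Y = 2660/0.4 = 6650

Y = 6650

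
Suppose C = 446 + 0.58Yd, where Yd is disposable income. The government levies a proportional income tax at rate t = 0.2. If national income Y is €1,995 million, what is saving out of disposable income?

S = 224.32

Yd = (1 − 0.2)(1995) = 0.8(1995) = 1596
C = 446 + 0.58(1596) = 446 + 925.68 = 1371.68
S = Yd − C = 1596 − 1371.68 = 224.32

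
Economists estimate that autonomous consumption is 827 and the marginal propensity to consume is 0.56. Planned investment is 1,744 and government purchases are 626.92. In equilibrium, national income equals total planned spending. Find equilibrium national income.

Y = 7268

Y = C + I + G = 827 + 0.56Y + 1744 + 626.92
Y − 0.56Y = 3197.92
0.44Y = 3197.92, so Y = 3197.92/0.44 = 7268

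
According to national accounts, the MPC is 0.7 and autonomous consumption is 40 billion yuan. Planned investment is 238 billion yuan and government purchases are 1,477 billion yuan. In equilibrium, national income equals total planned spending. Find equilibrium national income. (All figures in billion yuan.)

Y = 5850

Y = C + I + G = 40 + 0.7Y + 238 + 1477
Y − 0.7Y = 1755
0.3Y = 1755, so Y = 1755/0.3 = 5850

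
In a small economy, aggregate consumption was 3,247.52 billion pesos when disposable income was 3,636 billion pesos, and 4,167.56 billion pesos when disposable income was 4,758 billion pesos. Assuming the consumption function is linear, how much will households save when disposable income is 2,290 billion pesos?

S = 146.2

MPC = (4167.56 − 3247.52)/(4758 − 3636) = 920.04/1122 = 0.82
a = 3247.52 − 0.82(3636) = 3247.52 − 2981.52 = 266
C = 266 + 0.82(2290) = 2143.8
S = 2290 − 2143.8 = 146.2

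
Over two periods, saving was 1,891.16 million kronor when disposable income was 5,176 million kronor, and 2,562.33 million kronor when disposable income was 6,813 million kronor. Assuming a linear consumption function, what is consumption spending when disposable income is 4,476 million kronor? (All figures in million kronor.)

C = 2871.84

MPS = ΔS/ΔY = (2562.33 − 1891.16)/(6813 − 5176) = 671.17/1637 = 0.41
MPC = 1 − MPS = 0.59
Autonomous saving = 1891.16 − 0.41(5176) = -231, so a = 231
C = 231 + 0.59(4476) = 231 + 2640.84 = 2871.84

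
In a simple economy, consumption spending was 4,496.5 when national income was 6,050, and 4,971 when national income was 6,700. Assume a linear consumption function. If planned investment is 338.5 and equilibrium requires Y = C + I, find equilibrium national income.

Y = 1550

MPC = (4971 − 4496.5)/(6700 − 6050) = 474.5/650 = 0.73
a = 4496.5 − 0.73(6050) = 80
Equilibrium: Y = 80 + 0.73Y + 338.5
0.27Y = 418.5, so Y = 418.5/0.27 = 1550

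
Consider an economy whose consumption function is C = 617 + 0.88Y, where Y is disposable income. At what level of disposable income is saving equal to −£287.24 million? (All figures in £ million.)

S = Y − C = -617 + 0.12Y
-617 + 0.12Y = -287.24, so 0.12Y = 329.76 and Y = 2748

Y = 2748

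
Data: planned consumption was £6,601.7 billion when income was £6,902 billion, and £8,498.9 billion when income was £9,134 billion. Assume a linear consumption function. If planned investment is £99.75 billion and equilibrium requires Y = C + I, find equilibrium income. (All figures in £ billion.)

Y = 5565

MPC = (8498.9 − 6601.7)/(9134 − 6902) = 1897.2/2232 = 0.85
a = 6601.7 − 0.85(6902) = 735
Equilibrium: Y = 735 + 0.85Y + 99.75
0.15Y = 834.75, so Y = 834.75/0.15 = 5565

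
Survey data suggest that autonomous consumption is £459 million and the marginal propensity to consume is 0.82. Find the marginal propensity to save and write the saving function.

MPS = 1 − MPC = 1 − 0.82 = 0.18
S = Y − C = -459 + 0.18Y

MPS = 0.18; S = -459 + 0.18Y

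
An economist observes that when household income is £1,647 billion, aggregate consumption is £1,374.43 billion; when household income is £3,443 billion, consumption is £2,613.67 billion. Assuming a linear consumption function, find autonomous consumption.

MPC = ΔC/ΔY = (2613.67 − 1374.43)/(3443 − 1647) = 1239.24/1796 = 0.69
a = C − MPC·Y = 1374.43 − 0.69(1647) = 1374.43 − 1136.43 = 238

a = 238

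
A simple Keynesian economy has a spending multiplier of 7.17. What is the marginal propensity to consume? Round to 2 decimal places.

MPC = 0.86

k = 1/(1 − MPC), so 1 − MPC = 1/k = 1/7.17 = 0.1395
MPC = 1 − 0.1395 = 0.86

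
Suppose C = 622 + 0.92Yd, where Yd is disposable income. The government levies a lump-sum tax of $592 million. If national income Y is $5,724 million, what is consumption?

C = 5343.44

Yd = Y − T = 5724 − 592 = 5132
C = 622 + 0.92(5132) = 622 + 4721.44 = 5343.44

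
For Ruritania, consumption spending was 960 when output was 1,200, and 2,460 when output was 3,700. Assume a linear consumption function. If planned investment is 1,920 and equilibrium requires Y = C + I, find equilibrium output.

Y = 5400

MPC = (2460 − 960)/(3700 − 1200) = 1500/2500 = 0.6
a = 960 − 0.6(1200) = 240
Equilibrium: Y = 240 + 0.6Y + 1920
0.4Y = 2160, so Y = 2160/0.4 = 5400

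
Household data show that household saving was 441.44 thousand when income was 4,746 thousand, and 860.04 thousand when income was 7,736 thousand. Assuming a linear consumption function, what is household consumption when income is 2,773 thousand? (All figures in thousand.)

C = 2607.78

MPS = ΔS/ΔY = (860.04 − 441.44)/(7736 − 4746) = 418.6/2990 = 0.14
MPC = 1 − MPS = 0.86
Autonomous saving = 441.44 − 0.14(4746) = -223, so a = 223
C = 223 + 0.86(2773) = 223 + 2384.78 = 2607.78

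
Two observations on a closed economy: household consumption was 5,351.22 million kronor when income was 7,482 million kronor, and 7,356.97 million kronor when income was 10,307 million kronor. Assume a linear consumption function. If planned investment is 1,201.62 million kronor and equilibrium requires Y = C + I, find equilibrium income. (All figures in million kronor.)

MPC = (7356.97 − 5351.22)/(10307 − 7482) = 2005.75/2825 = 0.71
a = 5351.22 − 0.71(7482) = 39
Equilibrium: Y = 39 + 0.71Y + 1201.62
0.29Y = 1240.62, so Y = 1240.62/0.29 = 4278

Y = 4278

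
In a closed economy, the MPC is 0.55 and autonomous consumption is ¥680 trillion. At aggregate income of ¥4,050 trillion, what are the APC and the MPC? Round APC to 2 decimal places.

APC = 0.72; MPC = 0.55

MPC = 0.55 (the slope of the consumption function)
C = 680 + 0.55(4050) = 2907.5, so APC = 2907.5/4050 = 0.72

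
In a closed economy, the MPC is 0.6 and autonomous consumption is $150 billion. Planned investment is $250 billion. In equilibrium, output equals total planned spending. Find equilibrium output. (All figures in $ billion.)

Y = 1000

Y = C + I = 150 + 0.6Y + 250
Y − 0.6Y = 400
0.4Y = 400, so Y = 400/0.4 = 1000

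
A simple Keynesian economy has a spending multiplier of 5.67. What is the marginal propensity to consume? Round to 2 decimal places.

MPC = 0.82

k = 1/(1 − MPC), so 1 − MPC = 1/k = 1/5.67 = 0.1764
MPC = 1 − 0.1764 = 0.82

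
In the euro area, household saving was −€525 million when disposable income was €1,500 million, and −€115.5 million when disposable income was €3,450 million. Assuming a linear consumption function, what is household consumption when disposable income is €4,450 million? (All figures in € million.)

C = 4355.5

MPS = ΔS/ΔY = (-115.5 − (-525))/(3450 − 1500) = 409.5/1950 = 0.21
MPC = 1 − MPS = 0.79
Autonomous saving = -525 − 0.21(1500) = -840, so a = 840
C = 840 + 0.79(4450) = 840 + 3515.5 = 4355.5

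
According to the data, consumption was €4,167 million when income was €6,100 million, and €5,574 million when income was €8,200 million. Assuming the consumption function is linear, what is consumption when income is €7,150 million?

MPC = (5574 − 4167)/(8200 − 6100) = 1407/2100 = 0.67
a = 4167 − 0.67(6100) = 4167 − 4087 = 80
C = 80 + 0.67(7150) = 80 + 4790.5 = 4870.5

C = 4870.5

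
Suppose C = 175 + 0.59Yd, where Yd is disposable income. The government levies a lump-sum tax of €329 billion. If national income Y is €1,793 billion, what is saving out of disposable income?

S = 425.24

Yd = Y − T = 1793 − 329 = 1464
C = 175 + 0.59(1464) = 175 + 863.76 = 1038.76
S = Yd − C = 1464 − 1038.76 = 425.24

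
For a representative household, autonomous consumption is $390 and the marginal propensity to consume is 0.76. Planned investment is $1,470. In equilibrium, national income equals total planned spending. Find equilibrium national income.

Y = C + I = 390 + 0.76Y + 1470
Y − 0.76Y = 1860
0.24Y = 1860, so Y = 1860/0.24 = 7750

Y = 7750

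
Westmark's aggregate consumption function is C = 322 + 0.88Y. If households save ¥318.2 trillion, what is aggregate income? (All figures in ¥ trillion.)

S = Y − C = -322 + 0.12Y
-322 + 0.12Y = 318.2, so 0.12Y = 640.2 and Y = 5335

Y = 5335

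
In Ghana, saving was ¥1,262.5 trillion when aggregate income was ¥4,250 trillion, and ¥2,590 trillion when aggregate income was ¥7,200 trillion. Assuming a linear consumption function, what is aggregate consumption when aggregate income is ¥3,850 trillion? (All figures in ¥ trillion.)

C = 2767.5

MPS = ΔS/ΔY = (2590 − 1262.5)/(7200 − 4250) = 1327.5/2950 = 0.45
MPC = 1 − MPS = 0.55
Autonomous saving = 1262.5 − 0.45(4250) = -650, so a = 650
C = 650 + 0.55(3850) = 650 + 2117.5 = 2767.5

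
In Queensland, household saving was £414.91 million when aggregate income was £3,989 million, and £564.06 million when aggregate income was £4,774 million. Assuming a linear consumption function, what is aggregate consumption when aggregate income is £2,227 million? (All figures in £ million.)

MPS = ΔS/ΔY = (564.06 − 414.91)/(4774 − 3989) = 149.15/785 = 0.19
MPC = 1 − MPS = 0.81
Autonomous saving = 414.91 − 0.19(3989) = -343, so a = 343
C = 343 + 0.81(2227) = 343 + 1803.87 = 2146.87

C = 2146.87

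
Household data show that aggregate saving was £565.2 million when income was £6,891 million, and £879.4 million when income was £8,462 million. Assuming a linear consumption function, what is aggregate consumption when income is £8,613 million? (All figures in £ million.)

C = 7703.4

MPS = ΔS/ΔY = (879.4 − 565.2)/(8462 − 6891) = 314.2/1571 = 0.2
MPC = 1 − MPS = 0.8
Autonomous saving = 565.2 − 0.2(6891) = -813, so a = 813
C = 813 + 0.8(8613) = 813 + 6890.4 = 7703.4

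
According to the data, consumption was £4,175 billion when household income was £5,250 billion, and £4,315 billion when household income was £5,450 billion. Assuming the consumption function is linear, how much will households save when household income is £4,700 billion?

S = 910

MPC = (4315 − 4175)/(5450 − 5250) = 140/200 = 0.7
a = 4175 − 0.7(5250) = 4175 − 3675 = 500
C = 500 + 0.7(4700) = 3790
S = 4700 − 3790 = 910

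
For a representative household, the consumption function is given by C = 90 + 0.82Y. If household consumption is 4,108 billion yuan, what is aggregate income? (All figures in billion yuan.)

Y = 4900

90 + 0.82Y = 4108
0.82Y = 4018, so Y = 4018/0.82 = 4900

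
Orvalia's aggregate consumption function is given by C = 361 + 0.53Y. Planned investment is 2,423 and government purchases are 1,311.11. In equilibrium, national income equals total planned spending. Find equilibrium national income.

Y = 8713

Y = C + I + G = 361 + 0.53Y + 2423 + 1311.11
Y − 0.53Y = 4095.11
0.47Y = 4095.11, so Y = 4095.11/0.47 = 8713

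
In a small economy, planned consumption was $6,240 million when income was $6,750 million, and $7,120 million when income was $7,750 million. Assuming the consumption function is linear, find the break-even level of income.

Y = 2500

MPC = (7120 − 6240)/(7750 − 6750) = 880/1000 = 0.88
a = 6240 − 0.88(6750) = 6240 − 5940 = 300
Break-even: Y = a/(1−MPC) = 300/0.12 = 2500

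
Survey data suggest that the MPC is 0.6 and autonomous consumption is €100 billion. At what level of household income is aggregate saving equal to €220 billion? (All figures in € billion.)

S = Y − C = -100 + 0.4Y
-100 + 0.4Y = 220, so 0.4Y = 320 and Y = 800

Y = 800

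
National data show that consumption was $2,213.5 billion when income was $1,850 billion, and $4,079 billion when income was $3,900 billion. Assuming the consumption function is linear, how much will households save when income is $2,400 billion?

S = -314

MPC = (4079 − 2213.5)/(3900 − 1850) = 1865.5/2050 = 0.91
a = 2213.5 − 0.91(1850) = 2213.5 − 1683.5 = 530
C = 530 + 0.91(2400) = 2714
S = 2400 − 2714 = -314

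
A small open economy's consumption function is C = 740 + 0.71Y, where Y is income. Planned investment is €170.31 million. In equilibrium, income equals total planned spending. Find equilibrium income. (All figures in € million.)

Y = C + I = 740 + 0.71Y + 170.31
Y − 0.71Y = 910.31
0.29Y = 910.31, so Y = 910.31/0.29 = 3139

Y = 3139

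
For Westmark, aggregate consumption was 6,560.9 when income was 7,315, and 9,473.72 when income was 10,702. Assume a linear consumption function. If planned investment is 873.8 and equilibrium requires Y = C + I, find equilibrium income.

MPC = (9473.72 − 6560.9)/(10702 − 7315) = 2912.82/3387 = 0.86
a = 6560.9 − 0.86(7315) = 270
Equilibrium: Y = 270 + 0.86Y + 873.8
0.14Y = 1143.8, so Y = 1143.8/0.14 = 8170

Y = 8170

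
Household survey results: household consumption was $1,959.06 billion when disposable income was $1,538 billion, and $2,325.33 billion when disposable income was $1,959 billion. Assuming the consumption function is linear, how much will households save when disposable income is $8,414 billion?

MPC = (2325.33 − 1959.06)/(1959 − 1538) = 366.27/421 = 0.87
a = 1959.06 − 0.87(1538) = 1959.06 − 1338.06 = 621
C = 621 + 0.87(8414) = 7941.18
S = 8414 − 7941.18 = 472.82

S = 472.82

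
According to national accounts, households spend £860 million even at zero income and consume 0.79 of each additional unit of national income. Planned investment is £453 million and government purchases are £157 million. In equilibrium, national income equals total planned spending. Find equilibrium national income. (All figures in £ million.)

Y = C + I + G = 860 + 0.79Y + 453 + 157
Y − 0.79Y = 1470
0.21Y = 1470, so Y = 1470/0.21 = 7000

Y = 7000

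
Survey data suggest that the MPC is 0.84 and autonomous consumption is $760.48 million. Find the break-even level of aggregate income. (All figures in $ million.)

Y = 4753

At break-even, C = Y: 760.48 + 0.84Y = Y
0.16Y = 760.48, so Y = 760.48/0.16 = 4753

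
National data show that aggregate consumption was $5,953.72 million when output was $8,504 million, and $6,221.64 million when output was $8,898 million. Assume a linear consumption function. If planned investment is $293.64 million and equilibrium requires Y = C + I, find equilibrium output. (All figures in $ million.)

Y = 1452

MPC = (6221.64 − 5953.72)/(8898 − 8504) = 267.92/394 = 0.68
a = 5953.72 − 0.68(8504) = 171
Equilibrium: Y = 171 + 0.68Y + 293.64
0.32Y = 464.64, so Y = 464.64/0.32 = 1452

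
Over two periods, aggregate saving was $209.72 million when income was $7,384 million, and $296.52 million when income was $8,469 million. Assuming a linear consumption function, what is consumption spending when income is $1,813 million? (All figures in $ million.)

C = 2048.96

MPS = ΔS/ΔY = (296.52 − 209.72)/(8469 − 7384) = 86.8/1085 = 0.08
MPC = 1 − MPS = 0.92
Autonomous saving = 209.72 − 0.08(7384) = -381, so a = 381
C = 381 + 0.92(1813) = 381 + 1667.96 = 2048.96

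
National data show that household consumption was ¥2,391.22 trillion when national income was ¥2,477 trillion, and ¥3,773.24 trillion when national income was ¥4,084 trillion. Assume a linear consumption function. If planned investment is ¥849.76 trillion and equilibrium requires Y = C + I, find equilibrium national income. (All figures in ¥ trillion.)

Y = 7934

MPC = (3773.24 − 2391.22)/(4084 − 2477) = 1382.02/1607 = 0.86
a = 2391.22 − 0.86(2477) = 261
Equilibrium: Y = 261 + 0.86Y + 849.76
0.14Y = 1110.76, so Y = 1110.76/0.14 = 7934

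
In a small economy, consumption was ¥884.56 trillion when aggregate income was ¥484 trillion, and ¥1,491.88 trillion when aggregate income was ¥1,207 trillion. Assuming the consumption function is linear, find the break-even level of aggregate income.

MPC = (1491.88 − 884.56)/(1207 − 484) = 607.32/723 = 0.84
a = 884.56 − 0.84(484) = 884.56 − 406.56 = 478
Break-even: Y = a/(1−MPC) = 478/0.16 = 2987.5

Y = 2987.5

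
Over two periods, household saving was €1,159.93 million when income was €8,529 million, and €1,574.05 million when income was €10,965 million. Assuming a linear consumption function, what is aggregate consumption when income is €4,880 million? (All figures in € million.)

MPS = ΔS/ΔY = (1574.05 − 1159.93)/(10965 − 8529) = 414.12/2436 = 0.17
MPC = 1 − MPS = 0.83
Autonomous saving = 1159.93 − 0.17(8529) = -290, so a = 290
C = 290 + 0.83(4880) = 290 + 4050.4 = 4340.4

C = 4340.4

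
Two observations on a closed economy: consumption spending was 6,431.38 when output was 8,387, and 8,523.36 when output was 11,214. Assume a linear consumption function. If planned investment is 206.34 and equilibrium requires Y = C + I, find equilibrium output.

Y = 1659

MPC = (8523.36 − 6431.38)/(11214 − 8387) = 2091.98/2827 = 0.74
a = 6431.38 − 0.74(8387) = 225
Equilibrium: Y = 225 + 0.74Y + 206.34
0.26Y = 431.34, so Y = 431.34/0.26 = 1659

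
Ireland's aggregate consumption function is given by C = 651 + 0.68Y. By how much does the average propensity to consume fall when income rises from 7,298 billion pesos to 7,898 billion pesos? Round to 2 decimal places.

At Y = 7298: C = 651 + 0.68(7298) = 5613.64, APC = 5613.64/7298 = 0.769
At Y = 7898: C = 6021.64, APC = 6021.64/7898 = 0.762
Fall in APC = 0.769 − 0.762 = 0.007 ≈ 0.01

ΔAPC = 0.01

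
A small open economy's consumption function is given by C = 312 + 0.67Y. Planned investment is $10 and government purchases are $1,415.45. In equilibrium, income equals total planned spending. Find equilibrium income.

Y = C + I + G = 312 + 0.67Y + 10 + 1415.45
Y − 0.67Y = 1737.45
0.33Y = 1737.45, so Y = 1737.45/0.33 = 5265

Y = 5265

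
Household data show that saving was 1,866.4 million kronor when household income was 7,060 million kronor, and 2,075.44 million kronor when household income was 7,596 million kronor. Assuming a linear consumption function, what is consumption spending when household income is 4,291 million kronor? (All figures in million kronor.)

MPS = ΔS/ΔY = (2075.44 − 1866.4)/(7596 − 7060) = 209.04/536 = 0.39
MPC = 1 − MPS = 0.61
Autonomous saving = 1866.4 − 0.39(7060) = -887, so a = 887
C = 887 + 0.61(4291) = 887 + 2617.51 = 3504.51

C = 3504.51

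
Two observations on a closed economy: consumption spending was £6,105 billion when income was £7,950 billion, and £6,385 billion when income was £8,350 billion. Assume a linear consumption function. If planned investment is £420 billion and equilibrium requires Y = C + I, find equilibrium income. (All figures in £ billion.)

Y = 3200

MPC = (6385 − 6105)/(8350 − 7950) = 280/400 = 0.7
a = 6105 − 0.7(7950) = 540
Equilibrium: Y = 540 + 0.7Y + 420
0.3Y = 960, so Y = 960/0.3 = 3200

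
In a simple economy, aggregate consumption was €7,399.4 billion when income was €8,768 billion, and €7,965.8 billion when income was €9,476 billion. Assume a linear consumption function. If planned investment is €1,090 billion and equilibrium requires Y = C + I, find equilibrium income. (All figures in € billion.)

Y = 7375

MPC = (7965.8 − 7399.4)/(9476 − 8768) = 566.4/708 = 0.8
a = 7399.4 − 0.8(8768) = 385
Equilibrium: Y = 385 + 0.8Y + 1090
0.2Y = 1475, so Y = 1475/0.2 = 7375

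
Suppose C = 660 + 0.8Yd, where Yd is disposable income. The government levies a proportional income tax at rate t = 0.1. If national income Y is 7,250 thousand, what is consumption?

C = 5880

Yd = (1 − 0.1)(7250) = 0.9(7250) = 6525
C = 660 + 0.8(6525) = 660 + 5220 = 5880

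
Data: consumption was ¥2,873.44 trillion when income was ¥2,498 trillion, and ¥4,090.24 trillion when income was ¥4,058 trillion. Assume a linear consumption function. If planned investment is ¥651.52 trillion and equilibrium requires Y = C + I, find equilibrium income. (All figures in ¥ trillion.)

MPC = (4090.24 − 2873.44)/(4058 − 2498) = 1216.8/1560 = 0.78
a = 2873.44 − 0.78(2498) = 925
Equilibrium: Y = 925 + 0.78Y + 651.52
0.22Y = 1576.52, so Y = 1576.52/0.22 = 7166

Y = 7166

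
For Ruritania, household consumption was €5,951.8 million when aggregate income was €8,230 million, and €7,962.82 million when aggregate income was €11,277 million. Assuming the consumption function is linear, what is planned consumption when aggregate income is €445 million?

MPC = (7962.82 − 5951.8)/(11277 − 8230) = 2011.02/3047 = 0.66
a = 5951.8 − 0.66(8230) = 5951.8 − 5431.8 = 520
C = 520 + 0.66(445) = 520 + 293.7 = 813.7

C = 813.7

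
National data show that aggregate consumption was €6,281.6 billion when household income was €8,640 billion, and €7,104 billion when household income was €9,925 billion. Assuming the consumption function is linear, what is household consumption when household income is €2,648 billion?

MPC = (7104 − 6281.6)/(9925 − 8640) = 822.4/1285 = 0.64
a = 6281.6 − 0.64(8640) = 6281.6 − 5529.6 = 752
C = 752 + 0.64(2648) = 752 + 1694.72 = 2446.72

C = 2446.72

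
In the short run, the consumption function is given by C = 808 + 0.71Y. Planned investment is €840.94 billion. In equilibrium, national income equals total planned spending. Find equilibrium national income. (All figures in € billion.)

Y = C + I = 808 + 0.71Y + 840.94
Y − 0.71Y = 1648.94
0.29Y = 1648.94, so Y = 1648.94/0.29 = 5686

Y = 5686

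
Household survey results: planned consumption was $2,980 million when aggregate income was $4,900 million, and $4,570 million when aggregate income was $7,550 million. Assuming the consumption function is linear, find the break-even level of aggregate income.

MPC = (4570 − 2980)/(7550 − 4900) = 1590/2650 = 0.6
a = 2980 − 0.6(4900) = 2980 − 2940 = 40
Break-even: Y = a/(1−MPC) = 40/0.4 = 100

Y = 100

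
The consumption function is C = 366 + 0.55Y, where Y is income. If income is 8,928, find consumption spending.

C = 366 + 0.55(8928) = 366 + 4910.4 = 5276.4

C = 5276.4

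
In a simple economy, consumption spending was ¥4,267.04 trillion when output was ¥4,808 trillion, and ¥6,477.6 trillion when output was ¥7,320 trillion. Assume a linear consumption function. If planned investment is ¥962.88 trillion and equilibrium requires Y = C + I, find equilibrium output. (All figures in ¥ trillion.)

Y = 8324

MPC = (6477.6 − 4267.04)/(7320 − 4808) = 2210.56/2512 = 0.88
a = 4267.04 − 0.88(4808) = 36
Equilibrium: Y = 36 + 0.88Y + 962.88
0.12Y = 998.88, so Y = 998.88/0.12 = 8324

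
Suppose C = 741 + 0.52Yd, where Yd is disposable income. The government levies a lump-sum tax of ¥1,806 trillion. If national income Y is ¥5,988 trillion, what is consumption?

Yd = Y − T = 5988 − 1806 = 4182
C = 741 + 0.52(4182) = 741 + 2174.64 = 2915.64

C = 2915.64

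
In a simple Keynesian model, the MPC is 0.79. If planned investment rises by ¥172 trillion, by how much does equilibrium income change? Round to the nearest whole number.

ΔY ≈ 819

The multiplier is 1/(1 − MPC) = 1/0.21.
ΔY = 172/0.21 = 819.05 ≈ 819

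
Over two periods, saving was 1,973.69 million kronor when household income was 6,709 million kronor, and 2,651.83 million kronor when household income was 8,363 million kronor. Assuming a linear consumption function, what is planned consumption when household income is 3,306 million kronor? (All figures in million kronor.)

C = 2727.54

MPS = ΔS/ΔY = (2651.83 − 1973.69)/(8363 − 6709) = 678.14/1654 = 0.41
MPC = 1 − MPS = 0.59
Autonomous saving = 1973.69 − 0.41(6709) = -777, so a = 777
C = 777 + 0.59(3306) = 777 + 1950.54 = 2727.54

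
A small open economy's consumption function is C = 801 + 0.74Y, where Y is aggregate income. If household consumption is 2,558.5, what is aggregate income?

Y = 2375

801 + 0.74Y = 2558.5
0.74Y = 1757.5, so Y = 1757.5/0.74 = 2375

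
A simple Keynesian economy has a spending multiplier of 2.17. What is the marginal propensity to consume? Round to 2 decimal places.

MPC = 0.54

k = 1/(1 − MPC), so 1 − MPC = 1/k = 1/2.17 = 0.4608
MPC = 1 − 0.4608 = 0.54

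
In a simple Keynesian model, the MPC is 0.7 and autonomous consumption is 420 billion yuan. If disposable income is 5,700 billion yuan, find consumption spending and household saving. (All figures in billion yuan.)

C = 420 + 0.7(5700) = 420 + 3990 = 4410
S = Y − C = 5700 − 4410 = 1290

C = 4410; S = 1290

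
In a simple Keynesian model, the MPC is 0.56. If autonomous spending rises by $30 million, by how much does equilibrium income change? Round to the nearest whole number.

ΔY ≈ 68

The multiplier is 1/(1 − MPC) = 1/0.44.
ΔY = 30/0.44 = 68.18 ≈ 68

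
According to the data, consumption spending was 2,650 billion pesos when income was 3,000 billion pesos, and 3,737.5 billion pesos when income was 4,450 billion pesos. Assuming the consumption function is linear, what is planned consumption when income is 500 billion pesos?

C = 775

MPC = (3737.5 − 2650)/(4450 − 3000) = 1087.5/1450 = 0.75
a = 2650 − 0.75(3000) = 2650 − 2250 = 400
C = 400 + 0.75(500) = 400 + 375 = 775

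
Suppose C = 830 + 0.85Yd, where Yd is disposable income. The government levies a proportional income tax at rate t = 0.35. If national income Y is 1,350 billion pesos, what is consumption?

C = 1575.875

Yd = (1 − 0.35)(1350) = 0.65(1350) = 877.5
C = 830 + 0.85(877.5) = 830 + 745.875 = 1575.875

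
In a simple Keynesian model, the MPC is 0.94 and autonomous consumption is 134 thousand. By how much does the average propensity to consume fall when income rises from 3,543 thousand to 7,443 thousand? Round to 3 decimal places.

ΔAPC = 0.020

At Y = 3543: C = 134 + 0.94(3543) = 3464.42, APC = 3464.42/3543 = 0.9778
At Y = 7443: C = 7130.42, APC = 7130.42/7443 = 0.9580
Fall in APC = 0.9778 − 0.9580 = 0.0198 ≈ 0.020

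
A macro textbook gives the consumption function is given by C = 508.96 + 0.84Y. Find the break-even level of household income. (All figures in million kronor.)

Y = 3181

At break-even, C = Y: 508.96 + 0.84Y = Y
0.16Y = 508.96, so Y = 508.96/0.16 = 3181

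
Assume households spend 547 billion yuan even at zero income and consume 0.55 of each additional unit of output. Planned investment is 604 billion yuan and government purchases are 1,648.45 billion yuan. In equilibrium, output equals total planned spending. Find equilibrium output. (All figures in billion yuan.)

Y = 6221

Y = C + I + G = 547 + 0.55Y + 604 + 1648.45
Y − 0.55Y = 2799.45
0.45Y = 2799.45, so Y = 2799.45/0.45 = 6221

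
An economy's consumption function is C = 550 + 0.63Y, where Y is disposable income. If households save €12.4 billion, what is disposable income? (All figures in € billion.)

Y = 1520

S = Y − C = -550 + 0.37Y
-550 + 0.37Y = 12.4, so 0.37Y = 562.4 and Y = 1520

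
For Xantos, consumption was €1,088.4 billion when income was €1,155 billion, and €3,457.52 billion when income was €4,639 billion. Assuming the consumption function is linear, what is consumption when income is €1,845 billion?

MPC = (3457.52 − 1088.4)/(4639 − 1155) = 2369.12/3484 = 0.68
a = 1088.4 − 0.68(1155) = 1088.4 − 785.4 = 303
C = 303 + 0.68(1845) = 303 + 1254.6 = 1557.6

C = 1557.6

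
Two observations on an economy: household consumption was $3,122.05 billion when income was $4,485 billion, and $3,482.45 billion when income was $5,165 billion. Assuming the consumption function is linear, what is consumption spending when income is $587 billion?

MPC = (3482.45 − 3122.05)/(5165 − 4485) = 360.4/680 = 0.53
a = 3122.05 − 0.53(4485) = 3122.05 − 2377.05 = 745
C = 745 + 0.53(587) = 745 + 311.11 = 1056.11

C = 1056.11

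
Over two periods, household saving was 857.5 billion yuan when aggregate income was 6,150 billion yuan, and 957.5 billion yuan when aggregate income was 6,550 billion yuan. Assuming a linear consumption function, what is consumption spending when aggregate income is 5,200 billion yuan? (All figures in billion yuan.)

C = 4580

MPS = ΔS/ΔY = (957.5 − 857.5)/(6550 − 6150) = 100/400 = 0.25
MPC = 1 − MPS = 0.75
Autonomous saving = 857.5 − 0.25(6150) = -680, so a = 680
C = 680 + 0.75(5200) = 680 + 3900 = 4580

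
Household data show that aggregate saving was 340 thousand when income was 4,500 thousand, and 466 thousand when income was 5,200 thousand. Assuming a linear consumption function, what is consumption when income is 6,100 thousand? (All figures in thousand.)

MPS = ΔS/ΔY = (466 − 340)/(5200 − 4500) = 126/700 = 0.18
MPC = 1 − MPS = 0.82
Autonomous saving = 340 − 0.18(4500) = -470, so a = 470
C = 470 + 0.82(6100) = 470 + 5002 = 5472

C = 5472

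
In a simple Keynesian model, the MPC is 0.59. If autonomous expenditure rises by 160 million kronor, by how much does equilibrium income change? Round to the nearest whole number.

The multiplier is 1/(1 − MPC) = 1/0.41.
ΔY = 160/0.41 = 390.24 ≈ 390

ΔY ≈ 390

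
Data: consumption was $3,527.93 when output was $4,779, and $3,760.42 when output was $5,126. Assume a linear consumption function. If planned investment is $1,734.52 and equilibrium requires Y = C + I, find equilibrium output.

MPC = (3760.42 − 3527.93)/(5126 − 4779) = 232.49/347 = 0.67
a = 3527.93 − 0.67(4779) = 326
Equilibrium: Y = 326 + 0.67Y + 1734.52
0.33Y = 2060.52, so Y = 2060.52/0.33 = 6244

Y = 6244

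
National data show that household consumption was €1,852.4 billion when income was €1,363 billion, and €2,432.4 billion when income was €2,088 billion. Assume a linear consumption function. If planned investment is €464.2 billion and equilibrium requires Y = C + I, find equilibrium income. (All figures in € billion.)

MPC = (2432.4 − 1852.4)/(2088 − 1363) = 580/725 = 0.8
a = 1852.4 − 0.8(1363) = 762
Equilibrium: Y = 762 + 0.8Y + 464.2
0.2Y = 1226.2, so Y = 1226.2/0.2 = 6131

Y = 6131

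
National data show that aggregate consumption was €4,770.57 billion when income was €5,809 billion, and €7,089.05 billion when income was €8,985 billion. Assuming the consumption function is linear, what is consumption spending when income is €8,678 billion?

C = 6864.94

MPC = (7089.05 − 4770.57)/(8985 − 5809) = 2318.48/3176 = 0.73
a = 4770.57 − 0.73(5809) = 4770.57 − 4240.57 = 530
C = 530 + 0.73(8678) = 530 + 6334.94 = 6864.94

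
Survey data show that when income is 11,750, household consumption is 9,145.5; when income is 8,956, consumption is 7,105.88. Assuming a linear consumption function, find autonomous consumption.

a = 568

MPC = ΔC/ΔY = (9145.5 − 7105.88)/(11750 − 8956) = 2039.62/2794 = 0.73
a = C − MPC·Y = 7105.88 − 0.73(8956) = 7105.88 − 6537.88 = 568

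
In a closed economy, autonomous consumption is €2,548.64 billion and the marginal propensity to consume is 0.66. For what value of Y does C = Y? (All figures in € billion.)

Y = 7496

At break-even, C = Y: 2548.64 + 0.66Y = Y
0.34Y = 2548.64, so Y = 2548.64/0.34 = 7496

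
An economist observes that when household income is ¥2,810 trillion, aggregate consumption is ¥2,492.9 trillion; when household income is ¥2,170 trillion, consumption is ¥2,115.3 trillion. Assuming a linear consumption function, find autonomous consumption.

MPC = ΔC/ΔY = (2492.9 − 2115.3)/(2810 − 2170) = 377.6/640 = 0.59
a = C − MPC·Y = 2115.3 − 0.59(2170) = 2115.3 − 1280.3 = 835

a = 835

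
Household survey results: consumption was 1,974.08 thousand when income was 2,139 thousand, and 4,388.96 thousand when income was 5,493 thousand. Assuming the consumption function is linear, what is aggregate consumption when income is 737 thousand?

C = 964.64

MPC = (4388.96 − 1974.08)/(5493 − 2139) = 2414.88/3354 = 0.72
a = 1974.08 − 0.72(2139) = 1974.08 − 1540.08 = 434
C = 434 + 0.72(737) = 434 + 530.64 = 964.64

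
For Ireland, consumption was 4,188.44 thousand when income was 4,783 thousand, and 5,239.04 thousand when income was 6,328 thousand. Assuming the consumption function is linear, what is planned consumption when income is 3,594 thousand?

C = 3379.92

MPC = (5239.04 − 4188.44)/(6328 − 4783) = 1050.6/1545 = 0.68
a = 4188.44 − 0.68(4783) = 4188.44 − 3252.44 = 936
C = 936 + 0.68(3594) = 936 + 2443.92 = 3379.92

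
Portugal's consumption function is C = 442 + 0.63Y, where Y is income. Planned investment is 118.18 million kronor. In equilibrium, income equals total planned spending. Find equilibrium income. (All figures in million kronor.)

Y = 1514

Y = C + I = 442 + 0.63Y + 118.18
Y − 0.63Y = 560.18
0.37Y = 560.18, so Y = 560.18/0.37 = 1514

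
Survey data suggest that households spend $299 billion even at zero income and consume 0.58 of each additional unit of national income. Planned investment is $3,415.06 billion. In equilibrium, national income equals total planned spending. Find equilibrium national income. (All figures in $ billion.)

Y = C + I = 299 + 0.58Y + 3415.06
Y − 0.58Y = 3714.06
0.42Y = 3714.06, so Y = 3714.06/0.42 = 8843

Y = 8843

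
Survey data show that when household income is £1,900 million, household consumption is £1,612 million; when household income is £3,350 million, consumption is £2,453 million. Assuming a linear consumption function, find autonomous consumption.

a = 510

MPC = ΔC/ΔY = (2453 − 1612)/(3350 − 1900) = 841/1450 = 0.58
a = C − MPC·Y = 1612 − 0.58(1900) = 1612 − 1102 = 510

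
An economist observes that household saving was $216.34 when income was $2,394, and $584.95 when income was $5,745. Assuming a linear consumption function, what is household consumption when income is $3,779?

MPS = ΔS/ΔY = (584.95 − 216.34)/(5745 − 2394) = 368.61/3351 = 0.11
MPC = 1 − MPS = 0.89
Autonomous saving = 216.34 − 0.11(2394) = -47, so a = 47
C = 47 + 0.89(3779) = 47 + 3363.31 = 3410.31

C = 3410.31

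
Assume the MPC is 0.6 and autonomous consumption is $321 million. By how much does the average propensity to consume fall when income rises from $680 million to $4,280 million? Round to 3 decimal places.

At Y = 680: C = 321 + 0.6(680) = 729, APC = 729/680 = 1.0721
At Y = 4280: C = 2889, APC = 2889/4280 = 0.6750
Fall in APC = 1.0721 − 0.6750 = 0.3971 ≈ 0.397

ΔAPC = 0.397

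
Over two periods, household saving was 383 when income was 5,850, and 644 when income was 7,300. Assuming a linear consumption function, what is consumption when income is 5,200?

MPS = ΔS/ΔY = (644 − 383)/(7300 − 5850) = 261/1450 = 0.18
MPC = 1 − MPS = 0.82
Autonomous saving = 383 − 0.18(5850) = -670, so a = 670
C = 670 + 0.82(5200) = 670 + 4264 = 4934

C = 4934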